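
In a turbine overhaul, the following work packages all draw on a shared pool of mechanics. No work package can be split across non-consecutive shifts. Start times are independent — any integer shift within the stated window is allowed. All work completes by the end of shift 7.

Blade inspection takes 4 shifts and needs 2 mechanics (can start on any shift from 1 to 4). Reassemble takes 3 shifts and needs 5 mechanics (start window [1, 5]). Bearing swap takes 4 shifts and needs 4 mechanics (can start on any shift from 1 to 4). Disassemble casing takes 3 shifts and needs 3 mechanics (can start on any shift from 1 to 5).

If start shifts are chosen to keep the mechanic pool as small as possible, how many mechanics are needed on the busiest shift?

Early-start (Blade inspection@1, Reassemble@1, Bearing swap@1, Disassemble casing@1) gives peak 14: s1:14  s2:14  s3:14  s4:6  s5:0  s6:0  s7:0.
Shift Bearing swap→4, Disassemble casing→5.
Schedule Blade inspection@1, Reassemble@1, Bearing swap@4, Disassemble casing@5: s1:7  s2:7  s3:7  s4:6  s5:7  s6:7  s7:7 — peak 7.
Total mechanic-shifts = 48 over 7 shifts ⇒ peak ≥ ⌈48/7⌉ = 7, so 7 is optimal.

7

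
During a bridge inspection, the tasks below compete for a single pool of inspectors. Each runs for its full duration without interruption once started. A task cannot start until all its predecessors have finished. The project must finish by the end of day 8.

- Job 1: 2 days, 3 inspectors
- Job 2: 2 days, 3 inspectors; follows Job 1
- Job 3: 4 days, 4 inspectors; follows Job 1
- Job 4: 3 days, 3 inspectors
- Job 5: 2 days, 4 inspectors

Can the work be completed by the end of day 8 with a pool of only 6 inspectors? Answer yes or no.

no

The minimum achievable peak is 7; 6 < 7, so no feasible schedule stays within the cap.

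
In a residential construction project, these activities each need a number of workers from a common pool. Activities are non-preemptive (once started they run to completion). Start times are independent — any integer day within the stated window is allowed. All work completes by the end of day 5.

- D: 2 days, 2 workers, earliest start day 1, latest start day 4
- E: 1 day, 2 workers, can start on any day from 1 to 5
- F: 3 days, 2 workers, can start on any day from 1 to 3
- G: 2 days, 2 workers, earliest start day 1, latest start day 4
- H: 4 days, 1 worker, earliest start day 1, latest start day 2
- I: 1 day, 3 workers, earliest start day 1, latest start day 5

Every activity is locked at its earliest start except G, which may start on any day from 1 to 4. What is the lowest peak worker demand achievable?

10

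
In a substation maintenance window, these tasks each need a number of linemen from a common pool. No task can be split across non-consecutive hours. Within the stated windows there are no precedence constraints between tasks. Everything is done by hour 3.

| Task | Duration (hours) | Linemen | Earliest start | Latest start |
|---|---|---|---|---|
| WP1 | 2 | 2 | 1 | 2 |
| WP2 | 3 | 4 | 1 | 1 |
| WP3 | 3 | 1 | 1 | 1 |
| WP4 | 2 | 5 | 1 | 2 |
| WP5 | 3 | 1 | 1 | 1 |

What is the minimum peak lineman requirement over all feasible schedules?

Schedule WP1@1, WP2@1, WP3@1, WP4@1, WP5@1: h1:13  h2:13  h3:6 — peak 13.
No arrangement of the 4 feasible schedules does better.

13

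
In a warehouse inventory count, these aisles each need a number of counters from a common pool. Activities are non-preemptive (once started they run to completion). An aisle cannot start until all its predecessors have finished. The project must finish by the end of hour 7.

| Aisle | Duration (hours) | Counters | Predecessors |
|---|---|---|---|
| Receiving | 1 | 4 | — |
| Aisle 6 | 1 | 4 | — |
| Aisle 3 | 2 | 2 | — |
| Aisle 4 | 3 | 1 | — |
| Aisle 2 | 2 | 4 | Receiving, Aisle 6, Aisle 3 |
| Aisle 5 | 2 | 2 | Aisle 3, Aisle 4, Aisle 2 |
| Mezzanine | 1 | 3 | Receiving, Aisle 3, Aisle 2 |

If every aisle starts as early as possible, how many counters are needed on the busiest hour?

11

Early-start schedule: Receiving@1, Aisle 6@1, Aisle 3@1, Aisle 4@1, Aisle 2@3, Aisle 5@5, Mezzanine@5.
Load per hour: hour 1: 11, hour 2: 3, hour 3: 5, hour 4: 4, hour 5: 5, hour 6: 2, hour 7: 0.
Peak is 11.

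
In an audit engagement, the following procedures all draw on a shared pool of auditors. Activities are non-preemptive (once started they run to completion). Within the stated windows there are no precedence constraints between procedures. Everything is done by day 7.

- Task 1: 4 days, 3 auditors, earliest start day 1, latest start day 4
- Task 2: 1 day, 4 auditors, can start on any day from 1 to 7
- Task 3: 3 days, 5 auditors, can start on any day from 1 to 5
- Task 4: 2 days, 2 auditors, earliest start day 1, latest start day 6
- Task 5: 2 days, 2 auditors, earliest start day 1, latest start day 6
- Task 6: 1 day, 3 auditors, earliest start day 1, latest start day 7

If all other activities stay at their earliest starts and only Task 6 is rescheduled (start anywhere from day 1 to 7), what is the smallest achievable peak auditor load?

Task 6@1: d1:19  d2:12  d3:8  d4:3  d5:0  d6:0  d7:0 → peak 19
Task 6@2: d1:16  d2:15  d3:8  d4:3  d5:0  d6:0  d7:0 → peak 16
Task 6@3: d1:16  d2:12  d3:11  d4:3  d5:0  d6:0  d7:0 → peak 16
Task 6@4: d1:16  d2:12  d3:8  d4:6  d5:0  d6:0  d7:0 → peak 16
Task 6@5: d1:16  d2:12  d3:8  d4:3  d5:3  d6:0  d7:0 → peak 16
Task 6@6: d1:16  d2:12  d3:8  d4:3  d5:0  d6:3  d7:0 → peak 16
Task 6@7: d1:16  d2:12  d3:8  d4:3  d5:0  d6:0  d7:3 → peak 16
Best is Task 6@2, peak 16.

16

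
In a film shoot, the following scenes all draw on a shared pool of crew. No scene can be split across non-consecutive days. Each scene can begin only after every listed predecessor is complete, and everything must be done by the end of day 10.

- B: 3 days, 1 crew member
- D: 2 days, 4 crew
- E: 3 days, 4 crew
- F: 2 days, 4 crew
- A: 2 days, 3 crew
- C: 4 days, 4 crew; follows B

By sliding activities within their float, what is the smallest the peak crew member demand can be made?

8

Early-start (B@1, D@1, E@1, F@1, A@1, C@4) gives peak 16: d1:16  d2:16  d3:5  d4:4  d5:4  d6:4  d7:4  d8:0  d9:0  d10:0.
Shift E→3, F→4, C→6.
Schedule B@1, D@1, E@3, F@4, A@1, C@6: d1:8  d2:8  d3:5  d4:8  d5:8  d6:4  d7:4  d8:4  d9:4  d10:0 — peak 8.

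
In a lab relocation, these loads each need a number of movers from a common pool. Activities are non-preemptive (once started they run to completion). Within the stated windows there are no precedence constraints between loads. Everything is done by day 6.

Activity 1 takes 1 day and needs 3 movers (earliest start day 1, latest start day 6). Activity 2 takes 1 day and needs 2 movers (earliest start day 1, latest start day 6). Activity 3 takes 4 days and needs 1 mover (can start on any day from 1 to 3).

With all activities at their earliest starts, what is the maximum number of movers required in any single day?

6

Early-start schedule: Activity 1@1, Activity 2@1, Activity 3@1.
Load per day: day 1: 6, day 2: 1, day 3: 1, day 4: 1, day 5: 0, day 6: 0.
Peak is 6.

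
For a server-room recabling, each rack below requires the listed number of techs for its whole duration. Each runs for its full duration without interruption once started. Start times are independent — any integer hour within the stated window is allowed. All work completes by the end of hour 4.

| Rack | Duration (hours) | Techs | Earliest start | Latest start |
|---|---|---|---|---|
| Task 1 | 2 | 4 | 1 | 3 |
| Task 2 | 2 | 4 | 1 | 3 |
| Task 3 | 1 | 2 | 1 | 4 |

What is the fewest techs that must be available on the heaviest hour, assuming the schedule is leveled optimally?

6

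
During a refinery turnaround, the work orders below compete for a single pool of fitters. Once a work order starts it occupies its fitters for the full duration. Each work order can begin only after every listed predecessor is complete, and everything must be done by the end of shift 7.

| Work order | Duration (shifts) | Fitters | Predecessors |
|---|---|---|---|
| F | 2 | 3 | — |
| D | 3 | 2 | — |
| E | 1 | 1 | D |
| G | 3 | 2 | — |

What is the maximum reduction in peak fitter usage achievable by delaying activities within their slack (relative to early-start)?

Early-start peak: s1:7  s2:7  s3:4  s4:1  s5:0  s6:0  s7:0 ⇒ 7.
Leveled (F@1, D@3, E@6, G@3): s1:3  s2:3  s3:4  s4:4  s5:4  s6:1  s7:0 ⇒ 4.
Reduction 7 − 4 = 3.

3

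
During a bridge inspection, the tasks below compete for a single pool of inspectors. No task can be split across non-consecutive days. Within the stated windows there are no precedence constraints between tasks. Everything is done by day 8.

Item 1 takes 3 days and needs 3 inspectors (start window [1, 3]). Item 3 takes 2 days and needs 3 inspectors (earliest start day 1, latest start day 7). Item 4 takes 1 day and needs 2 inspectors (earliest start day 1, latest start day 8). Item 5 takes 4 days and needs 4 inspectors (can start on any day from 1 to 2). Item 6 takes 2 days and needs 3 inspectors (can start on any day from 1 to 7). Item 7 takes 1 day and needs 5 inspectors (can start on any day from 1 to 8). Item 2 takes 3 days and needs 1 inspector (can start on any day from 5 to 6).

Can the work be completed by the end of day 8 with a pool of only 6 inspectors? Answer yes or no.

The minimum achievable peak is 7; 6 < 7, so no feasible schedule stays within the cap.

no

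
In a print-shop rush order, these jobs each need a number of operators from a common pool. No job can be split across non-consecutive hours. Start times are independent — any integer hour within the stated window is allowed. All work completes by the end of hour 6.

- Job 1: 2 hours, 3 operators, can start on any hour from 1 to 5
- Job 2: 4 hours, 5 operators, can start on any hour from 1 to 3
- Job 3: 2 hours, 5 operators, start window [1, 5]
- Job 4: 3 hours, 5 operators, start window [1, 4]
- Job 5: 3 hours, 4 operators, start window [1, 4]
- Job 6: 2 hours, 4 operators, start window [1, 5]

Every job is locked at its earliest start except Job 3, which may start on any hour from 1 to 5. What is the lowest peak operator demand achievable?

Job 3@1: h1:26  h2:26  h3:14  h4:5  h5:0  h6:0 → peak 26
Job 3@2: h1:21  h2:26  h3:19  h4:5  h5:0  h6:0 → peak 26
Job 3@3: h1:21  h2:21  h3:19  h4:10  h5:0  h6:0 → peak 21
Job 3@4: h1:21  h2:21  h3:14  h4:10  h5:5  h6:0 → peak 21
Job 3@5: h1:21  h2:21  h3:14  h4:5  h5:5  h6:5 → peak 21
Best is Job 3@3, peak 21.

21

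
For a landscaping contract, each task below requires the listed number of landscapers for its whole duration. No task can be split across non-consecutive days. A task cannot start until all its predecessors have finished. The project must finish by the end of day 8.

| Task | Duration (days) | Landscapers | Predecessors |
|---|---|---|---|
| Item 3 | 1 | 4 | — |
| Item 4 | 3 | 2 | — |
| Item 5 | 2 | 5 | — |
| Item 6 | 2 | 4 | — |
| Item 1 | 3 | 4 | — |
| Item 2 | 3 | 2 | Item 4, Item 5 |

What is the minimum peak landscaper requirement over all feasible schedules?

Early-start (Item 3@1, Item 4@1, Item 5@1, Item 6@1, Item 1@1, Item 2@4) gives peak 19: d1:19  d2:15  d3:6  d4:2  d5:2  d6:2  d7:0  d8:0.
Shift Item 5→4, Item 6→2, Item 1→6, Item 2→6.
Schedule Item 3@1, Item 4@1, Item 5@4, Item 6@2, Item 1@6, Item 2@6: d1:6  d2:6  d3:6  d4:5  d5:5  d6:6  d7:6  d8:6 — peak 6.
Total landscaper-days = 46 over 8 days ⇒ peak ≥ ⌈46/8⌉ = 6, so 6 is optimal.

6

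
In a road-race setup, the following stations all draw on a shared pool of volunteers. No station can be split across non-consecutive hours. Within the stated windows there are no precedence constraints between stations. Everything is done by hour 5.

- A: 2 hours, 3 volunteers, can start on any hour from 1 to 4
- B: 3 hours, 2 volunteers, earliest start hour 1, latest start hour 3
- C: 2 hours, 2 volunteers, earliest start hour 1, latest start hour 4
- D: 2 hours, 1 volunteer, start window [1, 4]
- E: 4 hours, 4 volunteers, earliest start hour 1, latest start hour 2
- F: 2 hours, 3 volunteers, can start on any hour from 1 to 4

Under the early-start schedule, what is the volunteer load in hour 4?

At early start, hour 4 has: E.
Demand: 4 = 4.

4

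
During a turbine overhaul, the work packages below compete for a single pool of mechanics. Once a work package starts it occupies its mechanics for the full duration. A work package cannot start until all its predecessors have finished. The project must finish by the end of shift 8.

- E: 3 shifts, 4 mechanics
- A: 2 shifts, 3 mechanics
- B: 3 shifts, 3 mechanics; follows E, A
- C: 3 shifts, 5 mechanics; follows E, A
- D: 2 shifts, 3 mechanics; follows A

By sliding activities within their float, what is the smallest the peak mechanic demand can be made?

Early-start (E@1, A@1, B@4, C@4, D@3) gives peak 11: s1:7  s2:7  s3:7  s4:11  s5:8  s6:8  s7:0  s8:0.
Shift D→7.
Schedule E@1, A@1, B@4, C@4, D@7: s1:7  s2:7  s3:4  s4:8  s5:8  s6:8  s7:3  s8:3 — peak 8.

8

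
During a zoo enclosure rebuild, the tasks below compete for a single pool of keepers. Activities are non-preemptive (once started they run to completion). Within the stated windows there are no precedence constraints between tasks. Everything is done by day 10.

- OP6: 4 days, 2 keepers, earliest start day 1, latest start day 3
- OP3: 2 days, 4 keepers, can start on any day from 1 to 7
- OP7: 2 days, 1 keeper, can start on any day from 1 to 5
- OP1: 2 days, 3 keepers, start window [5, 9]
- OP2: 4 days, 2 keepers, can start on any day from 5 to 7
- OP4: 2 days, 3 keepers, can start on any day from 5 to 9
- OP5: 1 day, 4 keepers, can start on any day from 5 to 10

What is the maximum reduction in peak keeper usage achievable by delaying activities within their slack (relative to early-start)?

6

Early-start peak: d1:7  d2:7  d3:2  d4:2  d5:12  d6:8  d7:2  d8:2  d9:0  d10:0 ⇒ 12.
Leveled (OP6@1, OP3@1, OP7@3, OP1@5, OP2@5, OP4@7, OP5@9): d1:6  d2:6  d3:3  d4:3  d5:5  d6:5  d7:5  d8:5  d9:4  d10:0 ⇒ 6.
Reduction 12 − 6 = 6.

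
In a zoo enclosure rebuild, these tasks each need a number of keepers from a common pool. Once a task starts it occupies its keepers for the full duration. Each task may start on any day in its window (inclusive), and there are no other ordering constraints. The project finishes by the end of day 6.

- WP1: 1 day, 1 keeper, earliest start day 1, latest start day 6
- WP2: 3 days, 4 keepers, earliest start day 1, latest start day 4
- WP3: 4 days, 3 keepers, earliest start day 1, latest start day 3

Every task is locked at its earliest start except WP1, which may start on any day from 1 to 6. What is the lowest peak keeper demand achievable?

WP1@1: d1:8  d2:7  d3:7  d4:3  d5:0  d6:0 → peak 8
WP1@2: d1:7  d2:8  d3:7  d4:3  d5:0  d6:0 → peak 8
WP1@3: d1:7  d2:7  d3:8  d4:3  d5:0  d6:0 → peak 8
WP1@4: d1:7  d2:7  d3:7  d4:4  d5:0  d6:0 → peak 7
WP1@5: d1:7  d2:7  d3:7  d4:3  d5:1  d6:0 → peak 7
WP1@6: d1:7  d2:7  d3:7  d4:3  d5:0  d6:1 → peak 7
Best is WP1@4, peak 7.

7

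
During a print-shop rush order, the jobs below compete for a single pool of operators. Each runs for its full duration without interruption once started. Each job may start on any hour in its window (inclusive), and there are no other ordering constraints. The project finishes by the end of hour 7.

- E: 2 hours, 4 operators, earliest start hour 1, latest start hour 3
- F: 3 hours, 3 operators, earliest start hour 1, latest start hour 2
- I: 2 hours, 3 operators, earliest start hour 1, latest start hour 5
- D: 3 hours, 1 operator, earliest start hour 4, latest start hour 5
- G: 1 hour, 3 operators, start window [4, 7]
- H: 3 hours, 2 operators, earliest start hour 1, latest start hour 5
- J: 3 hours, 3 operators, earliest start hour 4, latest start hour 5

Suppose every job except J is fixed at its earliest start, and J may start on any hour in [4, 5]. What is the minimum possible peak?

12

J@4: h1:12  h2:12  h3:5  h4:7  h5:4  h6:4  h7:0 → peak 12
J@5: h1:12  h2:12  h3:5  h4:4  h5:4  h6:4  h7:3 → peak 12
Best is J@4, peak 12.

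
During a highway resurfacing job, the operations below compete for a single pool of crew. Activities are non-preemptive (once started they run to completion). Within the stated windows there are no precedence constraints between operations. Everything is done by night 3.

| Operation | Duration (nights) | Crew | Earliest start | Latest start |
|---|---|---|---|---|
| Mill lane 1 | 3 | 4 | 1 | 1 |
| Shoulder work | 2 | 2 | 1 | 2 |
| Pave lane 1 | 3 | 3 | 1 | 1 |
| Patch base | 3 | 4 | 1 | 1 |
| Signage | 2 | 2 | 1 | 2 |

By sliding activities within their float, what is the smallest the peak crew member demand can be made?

15

Schedule Mill lane 1@1, Shoulder work@1, Pave lane 1@1, Patch base@1, Signage@1: n1:15  n2:15  n3:11 — peak 15.
No arrangement of the 4 feasible schedules does better.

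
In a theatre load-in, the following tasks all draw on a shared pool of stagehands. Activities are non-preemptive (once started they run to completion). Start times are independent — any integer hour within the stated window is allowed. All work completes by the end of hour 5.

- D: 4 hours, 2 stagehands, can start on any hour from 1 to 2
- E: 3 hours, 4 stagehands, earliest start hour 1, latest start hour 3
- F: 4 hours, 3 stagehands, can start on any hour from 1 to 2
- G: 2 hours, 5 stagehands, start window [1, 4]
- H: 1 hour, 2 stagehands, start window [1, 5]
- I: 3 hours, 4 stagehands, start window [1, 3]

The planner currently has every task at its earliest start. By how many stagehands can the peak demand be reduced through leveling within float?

7

Early-start peak: h1:20  h2:18  h3:13  h4:5  h5:0 ⇒ 20.
Leveled (D@1, E@1, F@1, G@4, H@4, I@1): h1:13  h2:13  h3:13  h4:12  h5:5 ⇒ 13.
Reduction 20 − 13 = 7.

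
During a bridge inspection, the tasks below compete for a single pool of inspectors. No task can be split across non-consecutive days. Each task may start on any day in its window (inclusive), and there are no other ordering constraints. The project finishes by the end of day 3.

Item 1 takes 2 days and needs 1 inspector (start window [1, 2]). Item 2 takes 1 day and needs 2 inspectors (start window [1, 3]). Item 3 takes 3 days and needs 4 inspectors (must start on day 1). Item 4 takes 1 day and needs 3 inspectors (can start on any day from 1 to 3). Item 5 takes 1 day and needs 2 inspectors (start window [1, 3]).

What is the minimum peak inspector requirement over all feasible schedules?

Early-start (Item 1@1, Item 2@1, Item 3@1, Item 4@1, Item 5@1) gives peak 12: d1:12  d2:5  d3:4.
Shift Item 4→3, Item 5→2.
Schedule Item 1@1, Item 2@1, Item 3@1, Item 4@3, Item 5@2: d1:7  d2:7  d3:7 — peak 7.
Total inspector-days = 21 over 3 days ⇒ peak ≥ ⌈21/3⌉ = 7, so 7 is optimal.

7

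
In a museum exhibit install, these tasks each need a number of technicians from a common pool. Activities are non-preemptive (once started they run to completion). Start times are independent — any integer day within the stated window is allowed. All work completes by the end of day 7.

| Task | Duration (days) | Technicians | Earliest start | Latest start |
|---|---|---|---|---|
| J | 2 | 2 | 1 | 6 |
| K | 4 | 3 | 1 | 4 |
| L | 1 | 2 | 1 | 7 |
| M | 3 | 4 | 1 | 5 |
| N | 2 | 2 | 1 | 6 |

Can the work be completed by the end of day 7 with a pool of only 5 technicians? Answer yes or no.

The minimum achievable peak is 6; 5 < 6, so no feasible schedule stays within the cap.

no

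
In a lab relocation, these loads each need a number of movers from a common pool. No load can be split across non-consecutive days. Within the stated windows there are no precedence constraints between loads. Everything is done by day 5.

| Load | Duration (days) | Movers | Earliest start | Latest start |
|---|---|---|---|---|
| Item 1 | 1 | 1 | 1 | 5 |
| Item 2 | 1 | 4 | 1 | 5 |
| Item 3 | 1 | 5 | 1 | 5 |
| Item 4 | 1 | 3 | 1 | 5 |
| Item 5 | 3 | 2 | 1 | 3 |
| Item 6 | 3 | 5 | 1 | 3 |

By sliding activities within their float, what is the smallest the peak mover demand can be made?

7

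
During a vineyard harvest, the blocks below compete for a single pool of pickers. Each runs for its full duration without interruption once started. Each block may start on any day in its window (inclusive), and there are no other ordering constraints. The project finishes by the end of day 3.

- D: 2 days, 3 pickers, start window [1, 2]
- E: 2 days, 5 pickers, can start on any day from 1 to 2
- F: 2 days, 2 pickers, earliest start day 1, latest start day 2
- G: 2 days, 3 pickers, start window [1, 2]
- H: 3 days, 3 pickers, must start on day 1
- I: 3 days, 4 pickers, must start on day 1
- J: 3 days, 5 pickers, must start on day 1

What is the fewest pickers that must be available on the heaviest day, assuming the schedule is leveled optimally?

Schedule D@1, E@1, F@1, G@1, H@1, I@1, J@1: d1:25  d2:25  d3:12 — peak 25.
No arrangement of the 16 feasible schedules does better.

25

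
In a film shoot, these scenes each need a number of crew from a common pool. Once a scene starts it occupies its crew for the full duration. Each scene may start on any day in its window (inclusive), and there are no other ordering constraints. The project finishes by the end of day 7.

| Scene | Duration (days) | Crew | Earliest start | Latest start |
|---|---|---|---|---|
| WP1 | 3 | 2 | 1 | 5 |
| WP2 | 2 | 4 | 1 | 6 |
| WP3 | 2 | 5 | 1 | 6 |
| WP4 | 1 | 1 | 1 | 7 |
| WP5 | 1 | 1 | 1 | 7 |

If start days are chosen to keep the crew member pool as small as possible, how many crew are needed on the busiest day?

Early-start (WP1@1, WP2@1, WP3@1, WP4@1, WP5@1) gives peak 13: d1:13  d2:11  d3:2  d4:0  d5:0  d6:0  d7:0.
Shift WP2→4, WP3→6.
Schedule WP1@1, WP2@4, WP3@6, WP4@1, WP5@1: d1:4  d2:2  d3:2  d4:4  d5:4  d6:5  d7:5 — peak 5.

5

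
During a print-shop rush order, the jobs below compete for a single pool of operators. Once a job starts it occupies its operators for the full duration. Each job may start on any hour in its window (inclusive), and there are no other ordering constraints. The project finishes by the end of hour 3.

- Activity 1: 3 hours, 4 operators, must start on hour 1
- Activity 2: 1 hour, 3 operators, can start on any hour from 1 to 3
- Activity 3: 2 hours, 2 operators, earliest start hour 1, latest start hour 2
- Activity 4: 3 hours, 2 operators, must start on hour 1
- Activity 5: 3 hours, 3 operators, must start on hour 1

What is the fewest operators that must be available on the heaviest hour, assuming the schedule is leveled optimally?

12

Early-start (Activity 1@1, Activity 2@1, Activity 3@1, Activity 4@1, Activity 5@1) gives peak 14: h1:14  h2:11  h3:9.
Shift Activity 3→2.
Schedule Activity 1@1, Activity 2@1, Activity 3@2, Activity 4@1, Activity 5@1: h1:12  h2:11  h3:11 — peak 12.
Total operator-hours = 34 over 3 hours ⇒ peak ≥ ⌈34/3⌉ = 12, so 12 is optimal.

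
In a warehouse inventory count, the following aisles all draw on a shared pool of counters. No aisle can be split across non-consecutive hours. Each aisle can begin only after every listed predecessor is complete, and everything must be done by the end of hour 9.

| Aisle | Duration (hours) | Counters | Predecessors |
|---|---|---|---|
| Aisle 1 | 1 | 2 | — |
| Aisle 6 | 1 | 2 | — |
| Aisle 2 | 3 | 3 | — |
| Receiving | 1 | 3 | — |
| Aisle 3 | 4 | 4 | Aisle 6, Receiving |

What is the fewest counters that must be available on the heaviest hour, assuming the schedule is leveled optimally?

Early-start (Aisle 1@1, Aisle 6@1, Aisle 2@1, Receiving@1, Aisle 3@2) gives peak 10: h1:10  h2:7  h3:7  h4:4  h5:4  h6:0  h7:0  h8:0  h9:0.
Shift Aisle 2→2, Receiving→5, Aisle 3→6.
Schedule Aisle 1@1, Aisle 6@1, Aisle 2@2, Receiving@5, Aisle 3@6: h1:4  h2:3  h3:3  h4:3  h5:3  h6:4  h7:4  h8:4  h9:4 — peak 4.
Total counter-hours = 32 over 9 hours ⇒ peak ≥ ⌈32/9⌉ = 4, so 4 is optimal.

4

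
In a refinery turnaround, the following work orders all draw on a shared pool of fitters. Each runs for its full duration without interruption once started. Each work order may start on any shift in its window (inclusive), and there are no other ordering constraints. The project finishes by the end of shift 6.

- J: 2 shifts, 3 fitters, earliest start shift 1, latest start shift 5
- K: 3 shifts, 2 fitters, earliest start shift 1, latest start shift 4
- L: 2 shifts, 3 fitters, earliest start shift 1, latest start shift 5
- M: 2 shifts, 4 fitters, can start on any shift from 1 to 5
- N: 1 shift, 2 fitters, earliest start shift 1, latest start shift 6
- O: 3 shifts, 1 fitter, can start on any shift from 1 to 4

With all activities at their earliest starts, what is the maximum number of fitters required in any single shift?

Early-start schedule: J@1, K@1, L@1, M@1, N@1, O@1.
Load per shift: shift 1: 15, shift 2: 13, shift 3: 3, shift 4: 0, shift 5: 0, shift 6: 0.
Peak is 15.

15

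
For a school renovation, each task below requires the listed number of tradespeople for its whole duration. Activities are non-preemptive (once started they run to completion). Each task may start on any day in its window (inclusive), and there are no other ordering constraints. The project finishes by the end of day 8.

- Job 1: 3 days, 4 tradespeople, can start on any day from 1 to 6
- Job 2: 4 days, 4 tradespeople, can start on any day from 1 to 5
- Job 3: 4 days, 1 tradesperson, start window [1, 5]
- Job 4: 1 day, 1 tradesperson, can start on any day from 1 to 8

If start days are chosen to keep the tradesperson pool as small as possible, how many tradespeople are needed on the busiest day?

5

Early-start (Job 1@1, Job 2@1, Job 3@1, Job 4@1) gives peak 10: d1:10  d2:9  d3:9  d4:5  d5:0  d6:0  d7:0  d8:0.
Shift Job 2→4, Job 4→5.
Schedule Job 1@1, Job 2@4, Job 3@1, Job 4@5: d1:5  d2:5  d3:5  d4:5  d5:5  d6:4  d7:4  d8:0 — peak 5.
Total tradesperson-days = 33 over 8 days ⇒ peak ≥ ⌈33/8⌉ = 5, so 5 is optimal.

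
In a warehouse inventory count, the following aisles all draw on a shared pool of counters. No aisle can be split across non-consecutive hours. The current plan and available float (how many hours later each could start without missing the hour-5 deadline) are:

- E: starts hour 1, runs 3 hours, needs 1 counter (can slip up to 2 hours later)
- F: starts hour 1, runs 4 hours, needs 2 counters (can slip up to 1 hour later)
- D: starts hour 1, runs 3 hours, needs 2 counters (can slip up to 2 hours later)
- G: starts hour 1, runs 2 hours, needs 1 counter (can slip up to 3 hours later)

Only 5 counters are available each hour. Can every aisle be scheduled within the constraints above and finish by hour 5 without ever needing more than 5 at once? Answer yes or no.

Schedule E@1, F@1, D@1, G@4: h1:5  h2:5  h3:5  h4:3  h5:1 — peak 5 ≤ 5.

yes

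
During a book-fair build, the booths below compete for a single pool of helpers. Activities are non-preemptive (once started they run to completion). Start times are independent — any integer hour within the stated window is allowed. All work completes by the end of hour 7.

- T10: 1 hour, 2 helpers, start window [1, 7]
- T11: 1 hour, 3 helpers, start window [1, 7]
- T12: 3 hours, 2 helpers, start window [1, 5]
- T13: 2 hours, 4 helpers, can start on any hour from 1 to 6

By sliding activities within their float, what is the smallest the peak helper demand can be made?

4

Early-start (T10@1, T11@1, T12@1, T13@1) gives peak 11: h1:11  h2:6  h3:2  h4:0  h5:0  h6:0  h7:0.
Shift T11→2, T12→3, T13→6.
Schedule T10@1, T11@2, T12@3, T13@6: h1:2  h2:3  h3:2  h4:2  h5:2  h6:4  h7:4 — peak 4.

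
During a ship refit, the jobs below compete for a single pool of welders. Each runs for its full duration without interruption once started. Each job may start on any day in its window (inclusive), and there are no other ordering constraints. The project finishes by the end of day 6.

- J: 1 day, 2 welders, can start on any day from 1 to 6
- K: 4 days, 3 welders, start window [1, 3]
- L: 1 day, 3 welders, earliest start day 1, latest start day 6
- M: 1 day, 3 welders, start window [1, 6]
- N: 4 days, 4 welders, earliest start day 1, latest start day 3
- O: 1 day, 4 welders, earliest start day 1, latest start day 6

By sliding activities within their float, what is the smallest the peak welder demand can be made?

Early-start (J@1, K@1, L@1, M@1, N@1, O@1) gives peak 19: d1:19  d2:7  d3:7  d4:7  d5:0  d6:0.
Shift L→5, M→6, N→2, O→6.
Schedule J@1, K@1, L@5, M@6, N@2, O@6: d1:5  d2:7  d3:7  d4:7  d5:7  d6:7 — peak 7.
Total welder-days = 40 over 6 days ⇒ peak ≥ ⌈40/6⌉ = 7, so 7 is optimal.

7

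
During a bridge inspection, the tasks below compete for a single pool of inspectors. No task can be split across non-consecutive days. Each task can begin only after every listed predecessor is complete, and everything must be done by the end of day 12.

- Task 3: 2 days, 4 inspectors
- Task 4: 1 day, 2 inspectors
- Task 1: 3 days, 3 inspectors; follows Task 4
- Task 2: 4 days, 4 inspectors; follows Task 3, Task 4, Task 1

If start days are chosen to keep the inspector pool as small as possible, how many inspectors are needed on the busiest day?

4

Early-start (Task 3@1, Task 4@1, Task 1@2, Task 2@5) gives peak 7: d1:6  d2:7  d3:3  d4:3  d5:4  d6:4  d7:4  d8:4  d9:0  d10:0  d11:0  d12:0.
Shift Task 4→3, Task 1→4, Task 2→7.
Schedule Task 3@1, Task 4@3, Task 1@4, Task 2@7: d1:4  d2:4  d3:2  d4:3  d5:3  d6:3  d7:4  d8:4  d9:4  d10:4  d11:0  d12:0 — peak 4.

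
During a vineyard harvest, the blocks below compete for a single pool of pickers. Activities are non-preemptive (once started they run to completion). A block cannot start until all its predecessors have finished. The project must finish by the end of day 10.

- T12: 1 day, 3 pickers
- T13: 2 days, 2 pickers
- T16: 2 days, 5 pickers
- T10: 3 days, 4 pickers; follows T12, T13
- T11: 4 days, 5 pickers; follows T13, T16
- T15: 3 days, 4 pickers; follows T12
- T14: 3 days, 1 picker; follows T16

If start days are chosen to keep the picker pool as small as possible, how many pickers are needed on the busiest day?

8

Early-start (T12@1, T13@1, T16@1, T10@3, T11@3, T15@2, T14@3) gives peak 14: d1:10  d2:11  d3:14  d4:14  d5:10  d6:5  d7:0  d8:0  d9:0  d10:0.
Shift T16→2, T10→4, T11→7, T15→4, T14→7.
Schedule T12@1, T13@1, T16@2, T10@4, T11@7, T15@4, T14@7: d1:5  d2:7  d3:5  d4:8  d5:8  d6:8  d7:6  d8:6  d9:6  d10:5 — peak 8.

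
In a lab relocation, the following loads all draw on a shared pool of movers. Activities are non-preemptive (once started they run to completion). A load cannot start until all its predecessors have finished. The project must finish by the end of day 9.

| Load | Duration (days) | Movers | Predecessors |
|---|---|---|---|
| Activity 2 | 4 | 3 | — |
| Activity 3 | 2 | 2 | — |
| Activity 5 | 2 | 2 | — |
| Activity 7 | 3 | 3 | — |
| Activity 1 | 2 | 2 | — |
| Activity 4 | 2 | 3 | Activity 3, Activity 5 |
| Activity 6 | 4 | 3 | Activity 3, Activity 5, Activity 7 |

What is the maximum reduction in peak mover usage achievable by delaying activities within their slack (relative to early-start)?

6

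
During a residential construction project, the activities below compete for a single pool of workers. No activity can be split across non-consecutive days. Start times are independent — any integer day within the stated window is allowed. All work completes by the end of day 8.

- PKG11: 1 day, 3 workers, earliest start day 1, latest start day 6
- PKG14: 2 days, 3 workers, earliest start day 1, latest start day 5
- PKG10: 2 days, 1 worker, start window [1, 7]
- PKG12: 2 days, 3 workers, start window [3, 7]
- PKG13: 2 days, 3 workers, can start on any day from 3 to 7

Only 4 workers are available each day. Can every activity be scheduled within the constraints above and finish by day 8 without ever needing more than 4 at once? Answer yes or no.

Schedule PKG11@1, PKG14@2, PKG10@1, PKG12@4, PKG13@6: d1:4  d2:4  d3:3  d4:3  d5:3  d6:3  d7:3  d8:0 — peak 4 ≤ 4.

yes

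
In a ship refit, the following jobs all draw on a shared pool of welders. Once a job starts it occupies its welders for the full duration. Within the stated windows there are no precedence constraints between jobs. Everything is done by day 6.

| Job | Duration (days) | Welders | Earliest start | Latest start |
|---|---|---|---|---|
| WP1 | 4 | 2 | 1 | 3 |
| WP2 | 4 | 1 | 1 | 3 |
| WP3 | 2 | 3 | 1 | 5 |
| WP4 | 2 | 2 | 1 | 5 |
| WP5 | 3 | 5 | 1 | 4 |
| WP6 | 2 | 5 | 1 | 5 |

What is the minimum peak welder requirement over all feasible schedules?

Early-start (WP1@1, WP2@1, WP3@1, WP4@1, WP5@1, WP6@1) gives peak 18: d1:18  d2:18  d3:8  d4:3  d5:0  d6:0.
Shift WP2→3, WP3→4, WP6→5.
Schedule WP1@1, WP2@3, WP3@4, WP4@1, WP5@1, WP6@5: d1:9  d2:9  d3:8  d4:6  d5:9  d6:6 — peak 9.

9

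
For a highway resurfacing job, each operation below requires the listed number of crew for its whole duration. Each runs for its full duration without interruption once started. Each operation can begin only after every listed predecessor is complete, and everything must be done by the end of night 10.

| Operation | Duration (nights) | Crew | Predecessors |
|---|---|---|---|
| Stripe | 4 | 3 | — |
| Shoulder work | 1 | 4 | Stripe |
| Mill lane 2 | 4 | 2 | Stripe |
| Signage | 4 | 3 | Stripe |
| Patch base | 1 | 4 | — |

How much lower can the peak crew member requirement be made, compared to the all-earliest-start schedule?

4

Early-start peak: n1:7  n2:3  n3:3  n4:3  n5:9  n6:5  n7:5  n8:5  n9:0  n10:0 ⇒ 9.
Leveled (Stripe@1, Shoulder work@5, Mill lane 2@6, Signage@6, Patch base@10): n1:3  n2:3  n3:3  n4:3  n5:4  n6:5  n7:5  n8:5  n9:5  n10:4 ⇒ 5.
Reduction 9 − 5 = 4.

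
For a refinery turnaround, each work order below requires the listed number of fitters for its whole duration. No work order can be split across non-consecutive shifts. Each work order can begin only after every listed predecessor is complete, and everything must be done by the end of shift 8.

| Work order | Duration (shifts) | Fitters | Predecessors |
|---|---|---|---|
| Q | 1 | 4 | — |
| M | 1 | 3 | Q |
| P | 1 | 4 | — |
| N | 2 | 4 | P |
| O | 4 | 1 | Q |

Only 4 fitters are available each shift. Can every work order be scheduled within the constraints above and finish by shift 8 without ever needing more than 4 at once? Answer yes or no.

Schedule Q@1, M@2, P@6, N@7, O@2: s1:4  s2:4  s3:1  s4:1  s5:1  s6:4  s7:4  s8:4 — peak 4 ≤ 4.

yes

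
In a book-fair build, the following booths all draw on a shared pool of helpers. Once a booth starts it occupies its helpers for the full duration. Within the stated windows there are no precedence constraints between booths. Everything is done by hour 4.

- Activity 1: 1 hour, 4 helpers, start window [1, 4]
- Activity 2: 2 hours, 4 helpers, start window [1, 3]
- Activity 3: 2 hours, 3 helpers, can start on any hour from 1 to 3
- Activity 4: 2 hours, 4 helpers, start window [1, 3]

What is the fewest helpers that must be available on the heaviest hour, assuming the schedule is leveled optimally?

Early-start (Activity 1@1, Activity 2@1, Activity 3@1, Activity 4@1) gives peak 15: h1:15  h2:11  h3:0  h4:0.
Shift Activity 3→2, Activity 4→3.
Schedule Activity 1@1, Activity 2@1, Activity 3@2, Activity 4@3: h1:8  h2:7  h3:7  h4:4 — peak 8.

8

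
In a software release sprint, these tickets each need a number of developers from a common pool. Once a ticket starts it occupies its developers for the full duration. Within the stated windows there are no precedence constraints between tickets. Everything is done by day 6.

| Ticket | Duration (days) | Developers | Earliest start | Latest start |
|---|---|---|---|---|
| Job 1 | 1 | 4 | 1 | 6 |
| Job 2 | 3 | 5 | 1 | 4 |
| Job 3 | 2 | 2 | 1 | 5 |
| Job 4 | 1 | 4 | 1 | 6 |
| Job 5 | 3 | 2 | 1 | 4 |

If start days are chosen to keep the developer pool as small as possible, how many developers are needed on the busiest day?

Early-start (Job 1@1, Job 2@1, Job 3@1, Job 4@1, Job 5@1) gives peak 17: d1:17  d2:9  d3:7  d4:0  d5:0  d6:0.
Shift Job 2→2, Job 4→5, Job 5→3.
Schedule Job 1@1, Job 2@2, Job 3@1, Job 4@5, Job 5@3: d1:6  d2:7  d3:7  d4:7  d5:6  d6:0 — peak 7.

7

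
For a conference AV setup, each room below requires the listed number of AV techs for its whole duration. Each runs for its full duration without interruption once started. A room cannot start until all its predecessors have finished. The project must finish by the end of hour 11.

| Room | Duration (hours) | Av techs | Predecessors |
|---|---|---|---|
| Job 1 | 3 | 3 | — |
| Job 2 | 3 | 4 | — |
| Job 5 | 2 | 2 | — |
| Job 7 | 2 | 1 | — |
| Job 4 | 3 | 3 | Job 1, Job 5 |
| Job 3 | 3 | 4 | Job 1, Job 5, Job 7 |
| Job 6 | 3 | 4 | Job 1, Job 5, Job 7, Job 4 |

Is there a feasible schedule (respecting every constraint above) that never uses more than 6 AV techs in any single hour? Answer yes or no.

no

The minimum achievable peak is 7; 6 < 7, so no feasible schedule stays within the cap.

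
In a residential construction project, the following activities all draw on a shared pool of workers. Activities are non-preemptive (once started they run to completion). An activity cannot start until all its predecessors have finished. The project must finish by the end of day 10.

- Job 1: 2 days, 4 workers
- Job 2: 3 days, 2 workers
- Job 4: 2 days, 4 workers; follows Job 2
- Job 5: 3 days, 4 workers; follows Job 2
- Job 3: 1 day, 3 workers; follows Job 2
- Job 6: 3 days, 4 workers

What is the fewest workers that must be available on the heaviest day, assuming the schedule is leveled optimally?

7

Early-start (Job 1@1, Job 2@1, Job 4@4, Job 5@4, Job 3@4, Job 6@1) gives peak 11: d1:10  d2:10  d3:6  d4:11  d5:8  d6:4  d7:0  d8:0  d9:0  d10:0.
Shift Job 4→6, Job 5→8, Job 6→3.
Schedule Job 1@1, Job 2@1, Job 4@6, Job 5@8, Job 3@4, Job 6@3: d1:6  d2:6  d3:6  d4:7  d5:4  d6:4  d7:4  d8:4  d9:4  d10:4 — peak 7.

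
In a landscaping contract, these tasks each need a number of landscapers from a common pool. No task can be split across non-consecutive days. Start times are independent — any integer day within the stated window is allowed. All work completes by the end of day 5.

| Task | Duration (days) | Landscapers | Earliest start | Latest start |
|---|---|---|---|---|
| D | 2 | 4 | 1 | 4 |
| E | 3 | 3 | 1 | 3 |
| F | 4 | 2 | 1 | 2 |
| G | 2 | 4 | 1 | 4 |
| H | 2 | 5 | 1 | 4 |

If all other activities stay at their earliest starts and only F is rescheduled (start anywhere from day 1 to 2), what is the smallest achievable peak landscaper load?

18

F@1: d1:18  d2:18  d3:5  d4:2  d5:0 → peak 18
F@2: d1:16  d2:18  d3:5  d4:2  d5:2 → peak 18
Best is F@1, peak 18.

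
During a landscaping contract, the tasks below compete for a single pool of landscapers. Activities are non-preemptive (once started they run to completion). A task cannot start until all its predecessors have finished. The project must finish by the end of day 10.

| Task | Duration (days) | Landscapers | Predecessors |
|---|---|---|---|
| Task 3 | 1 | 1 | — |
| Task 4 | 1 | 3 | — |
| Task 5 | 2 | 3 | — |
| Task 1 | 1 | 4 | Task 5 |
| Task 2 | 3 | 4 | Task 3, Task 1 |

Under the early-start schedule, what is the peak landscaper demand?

Early-start schedule: Task 3@1, Task 4@1, Task 5@1, Task 1@3, Task 2@4.
Load per day: day 1: 7, day 2: 3, day 3: 4, day 4: 4, day 5: 4, day 6: 4, day 7: 0, day 8: 0, day 9: 0, day 10: 0.
Peak is 7.

7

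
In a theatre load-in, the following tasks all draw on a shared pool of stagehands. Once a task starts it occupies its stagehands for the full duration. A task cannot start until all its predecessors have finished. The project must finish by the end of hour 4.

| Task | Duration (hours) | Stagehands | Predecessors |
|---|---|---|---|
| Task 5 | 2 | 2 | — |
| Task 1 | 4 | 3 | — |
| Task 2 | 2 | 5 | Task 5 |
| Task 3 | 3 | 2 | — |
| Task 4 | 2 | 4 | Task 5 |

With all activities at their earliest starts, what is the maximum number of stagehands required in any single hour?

Early-start schedule: Task 5@1, Task 1@1, Task 2@3, Task 3@1, Task 4@3.
Load per hour: hour 1: 7, hour 2: 7, hour 3: 14, hour 4: 12.
Peak is 14.

14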